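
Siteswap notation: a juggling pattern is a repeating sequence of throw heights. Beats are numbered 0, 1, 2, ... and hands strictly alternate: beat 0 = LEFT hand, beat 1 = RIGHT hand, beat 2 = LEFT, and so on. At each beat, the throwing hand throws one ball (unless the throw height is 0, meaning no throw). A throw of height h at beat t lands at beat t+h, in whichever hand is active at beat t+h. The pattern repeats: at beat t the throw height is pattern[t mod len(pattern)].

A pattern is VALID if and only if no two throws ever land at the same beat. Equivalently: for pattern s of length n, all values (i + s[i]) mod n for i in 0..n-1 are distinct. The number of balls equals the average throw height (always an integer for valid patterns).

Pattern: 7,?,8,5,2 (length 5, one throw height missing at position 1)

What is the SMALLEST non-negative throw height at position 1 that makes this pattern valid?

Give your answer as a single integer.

Answer: 3

Derivation:
i=0: (0 + 7) mod 5 = 2
i=1: s[i]=? (unknown)
i=2: (2 + 8) mod 5 = 0
i=3: (3 + 5) mod 5 = 3
i=4: (4 + 2) mod 5 = 1
Known residues: [0, 1, 2, 3]; need a permutation of 0..4, so missing residue r = 4
Need (1 + s) mod 5 = 4; smallest s = (4 - 1) mod 5 = 3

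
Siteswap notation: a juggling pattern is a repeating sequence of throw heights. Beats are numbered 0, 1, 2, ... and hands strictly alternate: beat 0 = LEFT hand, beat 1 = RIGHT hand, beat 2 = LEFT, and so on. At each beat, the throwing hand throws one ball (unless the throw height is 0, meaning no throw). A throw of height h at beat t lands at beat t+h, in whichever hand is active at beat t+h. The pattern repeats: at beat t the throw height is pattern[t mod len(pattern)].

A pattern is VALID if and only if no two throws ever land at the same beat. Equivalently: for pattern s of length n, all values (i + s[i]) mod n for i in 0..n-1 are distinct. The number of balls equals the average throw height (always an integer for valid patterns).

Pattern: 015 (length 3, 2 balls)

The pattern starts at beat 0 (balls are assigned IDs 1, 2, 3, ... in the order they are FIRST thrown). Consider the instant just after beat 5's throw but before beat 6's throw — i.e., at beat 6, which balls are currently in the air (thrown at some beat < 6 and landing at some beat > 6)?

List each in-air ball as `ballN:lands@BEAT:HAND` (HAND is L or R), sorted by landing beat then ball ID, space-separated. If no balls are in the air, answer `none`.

Beat 1 (R): throw ball1 h=1 -> lands@2:L; in-air after throw: [b1@2:L]
Beat 2 (L): throw ball1 h=5 -> lands@7:R; in-air after throw: [b1@7:R]
Beat 4 (L): throw ball2 h=1 -> lands@5:R; in-air after throw: [b2@5:R b1@7:R]
Beat 5 (R): throw ball2 h=5 -> lands@10:L; in-air after throw: [b1@7:R b2@10:L]

Answer: ball1:lands@7:R ball2:lands@10:L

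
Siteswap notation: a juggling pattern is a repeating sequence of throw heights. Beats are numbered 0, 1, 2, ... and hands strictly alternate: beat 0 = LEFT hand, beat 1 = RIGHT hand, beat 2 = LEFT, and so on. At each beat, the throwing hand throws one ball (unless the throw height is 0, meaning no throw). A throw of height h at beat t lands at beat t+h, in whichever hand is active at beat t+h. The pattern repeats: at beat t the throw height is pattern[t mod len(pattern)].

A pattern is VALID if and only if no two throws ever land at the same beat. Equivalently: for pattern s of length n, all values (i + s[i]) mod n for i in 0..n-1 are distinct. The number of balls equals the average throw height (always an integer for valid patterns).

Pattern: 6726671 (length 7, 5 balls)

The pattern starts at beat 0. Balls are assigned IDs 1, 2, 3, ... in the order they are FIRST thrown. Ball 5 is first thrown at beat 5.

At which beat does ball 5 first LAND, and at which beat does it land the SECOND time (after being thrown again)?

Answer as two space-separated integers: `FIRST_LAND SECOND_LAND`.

Beat 0 (L): throw ball1 h=6 -> lands@6:L; in-air after throw: [b1@6:L]
Beat 1 (R): throw ball2 h=7 -> lands@8:L; in-air after throw: [b1@6:L b2@8:L]
Beat 2 (L): throw ball3 h=2 -> lands@4:L; in-air after throw: [b3@4:L b1@6:L b2@8:L]
Beat 3 (R): throw ball4 h=6 -> lands@9:R; in-air after throw: [b3@4:L b1@6:L b2@8:L b4@9:R]
Beat 4 (L): throw ball3 h=6 -> lands@10:L; in-air after throw: [b1@6:L b2@8:L b4@9:R b3@10:L]
Beat 5 (R): throw ball5 h=7 -> lands@12:L; in-air after throw: [b1@6:L b2@8:L b4@9:R b3@10:L b5@12:L]
Beat 6 (L): throw ball1 h=1 -> lands@7:R; in-air after throw: [b1@7:R b2@8:L b4@9:R b3@10:L b5@12:L]
Beat 7 (R): throw ball1 h=6 -> lands@13:R; in-air after throw: [b2@8:L b4@9:R b3@10:L b5@12:L b1@13:R]
Beat 8 (L): throw ball2 h=7 -> lands@15:R; in-air after throw: [b4@9:R b3@10:L b5@12:L b1@13:R b2@15:R]
Beat 9 (R): throw ball4 h=2 -> lands@11:R; in-air after throw: [b3@10:L b4@11:R b5@12:L b1@13:R b2@15:R]
Beat 10 (L): throw ball3 h=6 -> lands@16:L; in-air after throw: [b4@11:R b5@12:L b1@13:R b2@15:R b3@16:L]
Beat 11 (R): throw ball4 h=6 -> lands@17:R; in-air after throw: [b5@12:L b1@13:R b2@15:R b3@16:L b4@17:R]
Beat 12 (L): throw ball5 h=7 -> lands@19:R; in-air after throw: [b1@13:R b2@15:R b3@16:L b4@17:R b5@19:R]
Beat 13 (R): throw ball1 h=1 -> lands@14:L; in-air after throw: [b1@14:L b2@15:R b3@16:L b4@17:R b5@19:R]
Beat 14 (L): throw ball1 h=6 -> lands@20:L; in-air after throw: [b2@15:R b3@16:L b4@17:R b5@19:R b1@20:L]
Beat 15 (R): throw ball2 h=7 -> lands@22:L; in-air after throw: [b3@16:L b4@17:R b5@19:R b1@20:L b2@22:L]
Beat 16 (L): throw ball3 h=2 -> lands@18:L; in-air after throw: [b4@17:R b3@18:L b5@19:R b1@20:L b2@22:L]
Beat 17 (R): throw ball4 h=6 -> lands@23:R; in-air after throw: [b3@18:L b5@19:R b1@20:L b2@22:L b4@23:R]
Beat 18 (L): throw ball3 h=6 -> lands@24:L; in-air after throw: [b5@19:R b1@20:L b2@22:L b4@23:R b3@24:L]
Beat 19 (R): throw ball5 h=7 -> lands@26:L; in-air after throw: [b1@20:L b2@22:L b4@23:R b3@24:L b5@26:L]
Ball 5: thrown@5 h=7 -> first land @12; rethrown@12 h=7 -> second land @19

Answer: 12 19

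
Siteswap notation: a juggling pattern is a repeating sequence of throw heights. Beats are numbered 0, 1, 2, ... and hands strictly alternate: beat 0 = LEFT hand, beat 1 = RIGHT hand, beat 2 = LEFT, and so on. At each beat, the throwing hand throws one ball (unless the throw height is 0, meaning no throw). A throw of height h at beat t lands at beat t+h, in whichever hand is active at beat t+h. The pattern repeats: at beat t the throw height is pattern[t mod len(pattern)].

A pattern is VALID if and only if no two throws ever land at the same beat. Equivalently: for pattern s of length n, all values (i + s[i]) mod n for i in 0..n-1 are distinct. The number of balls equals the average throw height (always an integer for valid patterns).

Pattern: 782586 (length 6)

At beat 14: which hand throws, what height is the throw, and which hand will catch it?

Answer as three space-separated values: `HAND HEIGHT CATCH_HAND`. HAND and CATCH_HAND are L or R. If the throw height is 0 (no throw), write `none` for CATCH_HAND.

Beat 14: 14 mod 2 = 0, so hand = L
Throw height = pattern[14 mod 6] = pattern[2] = 2
Lands at beat 14+2=16, 16 mod 2 = 0, so catch hand = L

Answer: L 2 L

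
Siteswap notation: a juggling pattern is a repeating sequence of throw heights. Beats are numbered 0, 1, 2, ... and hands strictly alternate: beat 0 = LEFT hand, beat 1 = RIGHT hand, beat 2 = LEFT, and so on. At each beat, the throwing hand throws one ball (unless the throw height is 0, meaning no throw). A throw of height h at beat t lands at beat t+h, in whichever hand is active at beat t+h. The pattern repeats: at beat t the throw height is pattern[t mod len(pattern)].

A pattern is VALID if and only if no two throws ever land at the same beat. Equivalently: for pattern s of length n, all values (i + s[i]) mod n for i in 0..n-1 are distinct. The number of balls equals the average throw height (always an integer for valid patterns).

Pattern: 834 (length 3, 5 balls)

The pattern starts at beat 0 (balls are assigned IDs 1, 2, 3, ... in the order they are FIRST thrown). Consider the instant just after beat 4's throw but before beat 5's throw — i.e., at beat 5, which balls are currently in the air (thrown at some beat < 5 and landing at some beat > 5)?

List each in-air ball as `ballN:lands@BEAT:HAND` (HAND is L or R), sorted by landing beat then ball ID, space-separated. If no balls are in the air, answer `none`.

Beat 0 (L): throw ball1 h=8 -> lands@8:L; in-air after throw: [b1@8:L]
Beat 1 (R): throw ball2 h=3 -> lands@4:L; in-air after throw: [b2@4:L b1@8:L]
Beat 2 (L): throw ball3 h=4 -> lands@6:L; in-air after throw: [b2@4:L b3@6:L b1@8:L]
Beat 3 (R): throw ball4 h=8 -> lands@11:R; in-air after throw: [b2@4:L b3@6:L b1@8:L b4@11:R]
Beat 4 (L): throw ball2 h=3 -> lands@7:R; in-air after throw: [b3@6:L b2@7:R b1@8:L b4@11:R]
Beat 5 (R): throw ball5 h=4 -> lands@9:R; in-air after throw: [b3@6:L b2@7:R b1@8:L b5@9:R b4@11:R]

Answer: ball3:lands@6:L ball2:lands@7:R ball1:lands@8:L ball4:lands@11:R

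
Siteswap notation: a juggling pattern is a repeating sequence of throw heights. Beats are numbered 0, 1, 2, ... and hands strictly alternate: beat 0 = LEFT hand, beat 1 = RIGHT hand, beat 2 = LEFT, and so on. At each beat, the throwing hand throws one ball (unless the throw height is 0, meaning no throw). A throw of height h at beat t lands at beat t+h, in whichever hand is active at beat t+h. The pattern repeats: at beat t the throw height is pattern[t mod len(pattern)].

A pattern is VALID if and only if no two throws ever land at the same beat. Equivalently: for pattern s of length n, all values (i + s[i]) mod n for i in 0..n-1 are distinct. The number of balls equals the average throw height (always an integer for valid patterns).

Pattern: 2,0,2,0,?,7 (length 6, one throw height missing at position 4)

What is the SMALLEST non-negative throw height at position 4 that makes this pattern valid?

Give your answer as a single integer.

i=0: (0 + 2) mod 6 = 2
i=1: (1 + 0) mod 6 = 1
i=2: (2 + 2) mod 6 = 4
i=3: (3 + 0) mod 6 = 3
i=4: s[i]=? (unknown)
i=5: (5 + 7) mod 6 = 0
Known residues: [0, 1, 2, 3, 4]; need a permutation of 0..5, so missing residue r = 5
Need (4 + s) mod 6 = 5; smallest s = (5 - 4) mod 6 = 1

Answer: 1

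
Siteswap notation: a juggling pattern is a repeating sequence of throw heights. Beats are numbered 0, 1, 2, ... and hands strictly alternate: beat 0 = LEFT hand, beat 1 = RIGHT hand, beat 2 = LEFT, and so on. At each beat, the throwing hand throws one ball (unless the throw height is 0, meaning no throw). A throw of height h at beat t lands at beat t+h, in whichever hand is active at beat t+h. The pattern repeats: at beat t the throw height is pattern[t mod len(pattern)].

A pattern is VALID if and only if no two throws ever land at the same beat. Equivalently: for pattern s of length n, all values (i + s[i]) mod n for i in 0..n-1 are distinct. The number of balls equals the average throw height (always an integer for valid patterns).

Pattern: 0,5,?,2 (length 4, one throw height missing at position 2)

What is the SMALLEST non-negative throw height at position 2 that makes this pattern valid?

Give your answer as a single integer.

Answer: 1

Derivation:
i=0: (0 + 0) mod 4 = 0
i=1: (1 + 5) mod 4 = 2
i=2: s[i]=? (unknown)
i=3: (3 + 2) mod 4 = 1
Known residues: [0, 1, 2]; need a permutation of 0..3, so missing residue r = 3
Need (2 + s) mod 4 = 3; smallest s = (3 - 2) mod 4 = 1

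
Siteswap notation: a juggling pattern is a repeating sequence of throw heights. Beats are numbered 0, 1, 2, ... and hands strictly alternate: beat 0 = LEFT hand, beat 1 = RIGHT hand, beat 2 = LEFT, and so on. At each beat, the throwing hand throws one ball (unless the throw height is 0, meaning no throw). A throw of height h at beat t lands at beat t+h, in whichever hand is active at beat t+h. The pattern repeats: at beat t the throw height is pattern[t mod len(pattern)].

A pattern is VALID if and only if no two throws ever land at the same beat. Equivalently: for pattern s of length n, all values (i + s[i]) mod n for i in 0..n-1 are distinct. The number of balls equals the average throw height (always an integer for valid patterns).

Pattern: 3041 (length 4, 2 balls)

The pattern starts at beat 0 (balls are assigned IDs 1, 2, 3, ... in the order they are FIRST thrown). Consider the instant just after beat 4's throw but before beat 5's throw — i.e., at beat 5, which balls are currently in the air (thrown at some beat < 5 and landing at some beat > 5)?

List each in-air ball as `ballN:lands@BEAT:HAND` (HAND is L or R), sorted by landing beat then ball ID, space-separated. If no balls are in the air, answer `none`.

Answer: ball2:lands@6:L ball1:lands@7:R

Derivation:
Beat 0 (L): throw ball1 h=3 -> lands@3:R; in-air after throw: [b1@3:R]
Beat 2 (L): throw ball2 h=4 -> lands@6:L; in-air after throw: [b1@3:R b2@6:L]
Beat 3 (R): throw ball1 h=1 -> lands@4:L; in-air after throw: [b1@4:L b2@6:L]
Beat 4 (L): throw ball1 h=3 -> lands@7:R; in-air after throw: [b2@6:L b1@7:R]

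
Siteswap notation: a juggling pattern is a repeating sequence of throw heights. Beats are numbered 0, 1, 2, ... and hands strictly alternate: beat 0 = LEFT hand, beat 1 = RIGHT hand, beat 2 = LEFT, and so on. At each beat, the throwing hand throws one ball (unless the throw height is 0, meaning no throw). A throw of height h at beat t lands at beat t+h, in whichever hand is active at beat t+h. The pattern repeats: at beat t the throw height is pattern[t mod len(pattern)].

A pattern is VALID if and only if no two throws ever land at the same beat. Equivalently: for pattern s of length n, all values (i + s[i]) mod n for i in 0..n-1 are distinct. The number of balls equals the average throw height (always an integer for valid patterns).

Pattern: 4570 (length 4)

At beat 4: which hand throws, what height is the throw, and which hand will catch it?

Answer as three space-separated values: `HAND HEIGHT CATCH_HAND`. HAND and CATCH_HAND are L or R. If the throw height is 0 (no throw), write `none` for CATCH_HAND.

Answer: L 4 L

Derivation:
Beat 4: 4 mod 2 = 0, so hand = L
Throw height = pattern[4 mod 4] = pattern[0] = 4
Lands at beat 4+4=8, 8 mod 2 = 0, so catch hand = L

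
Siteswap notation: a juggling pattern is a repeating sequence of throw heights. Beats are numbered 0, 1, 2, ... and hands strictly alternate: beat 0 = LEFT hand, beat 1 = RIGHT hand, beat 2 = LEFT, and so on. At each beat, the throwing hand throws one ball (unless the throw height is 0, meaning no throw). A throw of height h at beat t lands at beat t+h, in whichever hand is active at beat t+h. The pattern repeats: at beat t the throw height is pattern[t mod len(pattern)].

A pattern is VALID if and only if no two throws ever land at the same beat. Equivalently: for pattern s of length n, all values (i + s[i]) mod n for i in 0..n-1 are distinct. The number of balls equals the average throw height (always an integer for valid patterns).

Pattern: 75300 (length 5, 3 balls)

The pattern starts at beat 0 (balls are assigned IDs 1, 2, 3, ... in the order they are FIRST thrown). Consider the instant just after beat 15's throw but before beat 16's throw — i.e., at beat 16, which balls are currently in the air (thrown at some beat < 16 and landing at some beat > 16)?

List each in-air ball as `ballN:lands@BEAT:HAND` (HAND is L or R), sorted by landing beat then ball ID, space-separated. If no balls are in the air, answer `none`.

Answer: ball1:lands@17:R ball3:lands@22:L

Derivation:
Beat 0 (L): throw ball1 h=7 -> lands@7:R; in-air after throw: [b1@7:R]
Beat 1 (R): throw ball2 h=5 -> lands@6:L; in-air after throw: [b2@6:L b1@7:R]
Beat 2 (L): throw ball3 h=3 -> lands@5:R; in-air after throw: [b3@5:R b2@6:L b1@7:R]
Beat 5 (R): throw ball3 h=7 -> lands@12:L; in-air after throw: [b2@6:L b1@7:R b3@12:L]
Beat 6 (L): throw ball2 h=5 -> lands@11:R; in-air after throw: [b1@7:R b2@11:R b3@12:L]
Beat 7 (R): throw ball1 h=3 -> lands@10:L; in-air after throw: [b1@10:L b2@11:R b3@12:L]
Beat 10 (L): throw ball1 h=7 -> lands@17:R; in-air after throw: [b2@11:R b3@12:L b1@17:R]
Beat 11 (R): throw ball2 h=5 -> lands@16:L; in-air after throw: [b3@12:L b2@16:L b1@17:R]
Beat 12 (L): throw ball3 h=3 -> lands@15:R; in-air after throw: [b3@15:R b2@16:L b1@17:R]
Beat 15 (R): throw ball3 h=7 -> lands@22:L; in-air after throw: [b2@16:L b1@17:R b3@22:L]
Beat 16 (L): throw ball2 h=5 -> lands@21:R; in-air after throw: [b1@17:R b2@21:R b3@22:L]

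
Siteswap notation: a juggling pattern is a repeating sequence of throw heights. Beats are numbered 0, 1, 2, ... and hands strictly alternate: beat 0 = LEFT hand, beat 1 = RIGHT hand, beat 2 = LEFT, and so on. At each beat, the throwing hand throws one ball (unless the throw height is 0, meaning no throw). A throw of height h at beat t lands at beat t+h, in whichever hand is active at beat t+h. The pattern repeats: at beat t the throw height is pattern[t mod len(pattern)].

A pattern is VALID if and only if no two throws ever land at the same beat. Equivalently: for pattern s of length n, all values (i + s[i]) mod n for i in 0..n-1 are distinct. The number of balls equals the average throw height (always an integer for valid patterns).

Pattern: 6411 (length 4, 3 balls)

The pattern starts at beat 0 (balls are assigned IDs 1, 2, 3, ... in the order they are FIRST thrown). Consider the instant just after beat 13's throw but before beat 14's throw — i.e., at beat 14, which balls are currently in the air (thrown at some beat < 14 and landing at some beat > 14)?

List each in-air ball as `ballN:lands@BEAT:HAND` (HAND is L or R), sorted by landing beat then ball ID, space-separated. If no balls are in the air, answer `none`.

Answer: ball2:lands@17:R ball3:lands@18:L

Derivation:
Beat 0 (L): throw ball1 h=6 -> lands@6:L; in-air after throw: [b1@6:L]
Beat 1 (R): throw ball2 h=4 -> lands@5:R; in-air after throw: [b2@5:R b1@6:L]
Beat 2 (L): throw ball3 h=1 -> lands@3:R; in-air after throw: [b3@3:R b2@5:R b1@6:L]
Beat 3 (R): throw ball3 h=1 -> lands@4:L; in-air after throw: [b3@4:L b2@5:R b1@6:L]
Beat 4 (L): throw ball3 h=6 -> lands@10:L; in-air after throw: [b2@5:R b1@6:L b3@10:L]
Beat 5 (R): throw ball2 h=4 -> lands@9:R; in-air after throw: [b1@6:L b2@9:R b3@10:L]
Beat 6 (L): throw ball1 h=1 -> lands@7:R; in-air after throw: [b1@7:R b2@9:R b3@10:L]
Beat 7 (R): throw ball1 h=1 -> lands@8:L; in-air after throw: [b1@8:L b2@9:R b3@10:L]
Beat 8 (L): throw ball1 h=6 -> lands@14:L; in-air after throw: [b2@9:R b3@10:L b1@14:L]
Beat 9 (R): throw ball2 h=4 -> lands@13:R; in-air after throw: [b3@10:L b2@13:R b1@14:L]
Beat 10 (L): throw ball3 h=1 -> lands@11:R; in-air after throw: [b3@11:R b2@13:R b1@14:L]
Beat 11 (R): throw ball3 h=1 -> lands@12:L; in-air after throw: [b3@12:L b2@13:R b1@14:L]
Beat 12 (L): throw ball3 h=6 -> lands@18:L; in-air after throw: [b2@13:R b1@14:L b3@18:L]
Beat 13 (R): throw ball2 h=4 -> lands@17:R; in-air after throw: [b1@14:L b2@17:R b3@18:L]
Beat 14 (L): throw ball1 h=1 -> lands@15:R; in-air after throw: [b1@15:R b2@17:R b3@18:L]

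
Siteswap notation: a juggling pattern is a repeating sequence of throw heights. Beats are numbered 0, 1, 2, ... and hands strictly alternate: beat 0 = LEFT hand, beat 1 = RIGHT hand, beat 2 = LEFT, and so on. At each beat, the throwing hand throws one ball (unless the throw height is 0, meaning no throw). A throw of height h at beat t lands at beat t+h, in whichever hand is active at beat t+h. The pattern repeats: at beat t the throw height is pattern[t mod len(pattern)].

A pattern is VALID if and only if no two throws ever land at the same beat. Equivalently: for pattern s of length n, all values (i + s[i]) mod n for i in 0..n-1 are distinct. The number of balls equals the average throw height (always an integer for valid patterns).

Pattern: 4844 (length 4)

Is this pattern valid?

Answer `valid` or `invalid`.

Answer: valid

Derivation:
i=0: (i + s[i]) mod n = (0 + 4) mod 4 = 0
i=1: (i + s[i]) mod n = (1 + 8) mod 4 = 1
i=2: (i + s[i]) mod n = (2 + 4) mod 4 = 2
i=3: (i + s[i]) mod n = (3 + 4) mod 4 = 3
Residues: [0, 1, 2, 3], distinct: True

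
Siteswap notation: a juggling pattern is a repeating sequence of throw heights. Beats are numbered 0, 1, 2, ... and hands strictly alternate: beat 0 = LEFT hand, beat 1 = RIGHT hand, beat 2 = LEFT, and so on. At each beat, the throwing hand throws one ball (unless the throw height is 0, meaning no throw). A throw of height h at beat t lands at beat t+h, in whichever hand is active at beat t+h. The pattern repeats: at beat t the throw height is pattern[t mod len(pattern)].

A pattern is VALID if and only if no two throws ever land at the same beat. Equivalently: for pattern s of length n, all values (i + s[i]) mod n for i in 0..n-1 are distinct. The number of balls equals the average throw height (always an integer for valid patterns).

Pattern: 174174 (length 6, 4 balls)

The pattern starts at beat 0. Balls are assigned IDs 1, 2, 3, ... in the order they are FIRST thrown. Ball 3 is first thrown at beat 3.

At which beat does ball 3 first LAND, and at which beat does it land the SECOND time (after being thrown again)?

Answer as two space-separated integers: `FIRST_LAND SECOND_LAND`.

Beat 0 (L): throw ball1 h=1 -> lands@1:R; in-air after throw: [b1@1:R]
Beat 1 (R): throw ball1 h=7 -> lands@8:L; in-air after throw: [b1@8:L]
Beat 2 (L): throw ball2 h=4 -> lands@6:L; in-air after throw: [b2@6:L b1@8:L]
Beat 3 (R): throw ball3 h=1 -> lands@4:L; in-air after throw: [b3@4:L b2@6:L b1@8:L]
Beat 4 (L): throw ball3 h=7 -> lands@11:R; in-air after throw: [b2@6:L b1@8:L b3@11:R]
Beat 5 (R): throw ball4 h=4 -> lands@9:R; in-air after throw: [b2@6:L b1@8:L b4@9:R b3@11:R]
Beat 6 (L): throw ball2 h=1 -> lands@7:R; in-air after throw: [b2@7:R b1@8:L b4@9:R b3@11:R]
Beat 7 (R): throw ball2 h=7 -> lands@14:L; in-air after throw: [b1@8:L b4@9:R b3@11:R b2@14:L]
Beat 8 (L): throw ball1 h=4 -> lands@12:L; in-air after throw: [b4@9:R b3@11:R b1@12:L b2@14:L]
Beat 9 (R): throw ball4 h=1 -> lands@10:L; in-air after throw: [b4@10:L b3@11:R b1@12:L b2@14:L]
Beat 10 (L): throw ball4 h=7 -> lands@17:R; in-air after throw: [b3@11:R b1@12:L b2@14:L b4@17:R]
Beat 11 (R): throw ball3 h=4 -> lands@15:R; in-air after throw: [b1@12:L b2@14:L b3@15:R b4@17:R]
Ball 3: thrown@3 h=1 -> first land @4; rethrown@4 h=7 -> second land @11

Answer: 4 11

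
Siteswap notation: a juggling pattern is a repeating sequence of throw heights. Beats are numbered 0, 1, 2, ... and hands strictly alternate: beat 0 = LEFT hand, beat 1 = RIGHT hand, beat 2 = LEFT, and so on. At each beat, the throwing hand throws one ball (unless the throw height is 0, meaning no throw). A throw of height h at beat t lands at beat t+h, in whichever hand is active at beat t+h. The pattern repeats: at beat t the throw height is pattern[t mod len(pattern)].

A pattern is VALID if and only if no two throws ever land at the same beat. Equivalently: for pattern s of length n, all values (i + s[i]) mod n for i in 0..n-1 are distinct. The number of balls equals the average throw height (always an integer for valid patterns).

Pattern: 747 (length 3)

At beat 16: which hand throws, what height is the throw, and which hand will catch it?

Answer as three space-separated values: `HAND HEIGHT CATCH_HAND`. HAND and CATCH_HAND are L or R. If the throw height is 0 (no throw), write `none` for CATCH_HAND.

Answer: L 4 L

Derivation:
Beat 16: 16 mod 2 = 0, so hand = L
Throw height = pattern[16 mod 3] = pattern[1] = 4
Lands at beat 16+4=20, 20 mod 2 = 0, so catch hand = L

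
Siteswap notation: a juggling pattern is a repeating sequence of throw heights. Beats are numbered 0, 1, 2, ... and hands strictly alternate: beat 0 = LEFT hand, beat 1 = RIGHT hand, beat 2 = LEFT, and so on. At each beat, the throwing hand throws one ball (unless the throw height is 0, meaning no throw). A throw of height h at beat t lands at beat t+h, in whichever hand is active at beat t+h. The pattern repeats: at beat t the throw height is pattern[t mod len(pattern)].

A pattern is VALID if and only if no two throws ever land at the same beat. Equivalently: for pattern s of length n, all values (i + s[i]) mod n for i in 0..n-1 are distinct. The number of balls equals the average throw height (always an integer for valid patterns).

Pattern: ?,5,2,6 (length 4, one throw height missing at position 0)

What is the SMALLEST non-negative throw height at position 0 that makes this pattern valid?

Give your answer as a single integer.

i=0: s[i]=? (unknown)
i=1: (1 + 5) mod 4 = 2
i=2: (2 + 2) mod 4 = 0
i=3: (3 + 6) mod 4 = 1
Known residues: [0, 1, 2]; need a permutation of 0..3, so missing residue r = 3
Need (0 + s) mod 4 = 3; smallest s = (3 - 0) mod 4 = 3

Answer: 3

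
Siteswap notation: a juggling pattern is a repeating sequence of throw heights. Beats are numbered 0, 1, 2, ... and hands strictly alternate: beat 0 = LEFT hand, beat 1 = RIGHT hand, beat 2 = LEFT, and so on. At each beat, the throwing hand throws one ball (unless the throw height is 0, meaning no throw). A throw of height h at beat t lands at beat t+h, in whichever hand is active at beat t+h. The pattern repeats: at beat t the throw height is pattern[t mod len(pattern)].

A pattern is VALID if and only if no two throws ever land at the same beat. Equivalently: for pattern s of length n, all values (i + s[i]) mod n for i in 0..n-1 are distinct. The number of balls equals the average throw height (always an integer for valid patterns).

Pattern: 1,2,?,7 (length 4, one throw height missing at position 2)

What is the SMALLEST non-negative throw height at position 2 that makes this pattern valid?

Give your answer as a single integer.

i=0: (0 + 1) mod 4 = 1
i=1: (1 + 2) mod 4 = 3
i=2: s[i]=? (unknown)
i=3: (3 + 7) mod 4 = 2
Known residues: [1, 2, 3]; need a permutation of 0..3, so missing residue r = 0
Need (2 + s) mod 4 = 0; smallest s = (0 - 2) mod 4 = 2

Answer: 2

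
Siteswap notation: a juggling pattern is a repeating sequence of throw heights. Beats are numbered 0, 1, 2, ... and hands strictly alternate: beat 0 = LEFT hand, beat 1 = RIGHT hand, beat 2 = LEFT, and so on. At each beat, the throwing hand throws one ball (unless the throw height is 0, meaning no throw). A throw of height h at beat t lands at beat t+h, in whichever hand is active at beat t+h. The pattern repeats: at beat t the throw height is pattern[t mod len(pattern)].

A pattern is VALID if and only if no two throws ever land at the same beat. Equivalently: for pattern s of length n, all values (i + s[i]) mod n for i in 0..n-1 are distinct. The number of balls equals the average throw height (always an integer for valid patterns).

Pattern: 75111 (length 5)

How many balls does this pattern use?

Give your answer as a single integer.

Answer: 3

Derivation:
Pattern = [7, 5, 1, 1, 1], length n = 5
  position 0: throw height = 7, running sum = 7
  position 1: throw height = 5, running sum = 12
  position 2: throw height = 1, running sum = 13
  position 3: throw height = 1, running sum = 14
  position 4: throw height = 1, running sum = 15
Total sum = 15; balls = sum / n = 15 / 5 = 3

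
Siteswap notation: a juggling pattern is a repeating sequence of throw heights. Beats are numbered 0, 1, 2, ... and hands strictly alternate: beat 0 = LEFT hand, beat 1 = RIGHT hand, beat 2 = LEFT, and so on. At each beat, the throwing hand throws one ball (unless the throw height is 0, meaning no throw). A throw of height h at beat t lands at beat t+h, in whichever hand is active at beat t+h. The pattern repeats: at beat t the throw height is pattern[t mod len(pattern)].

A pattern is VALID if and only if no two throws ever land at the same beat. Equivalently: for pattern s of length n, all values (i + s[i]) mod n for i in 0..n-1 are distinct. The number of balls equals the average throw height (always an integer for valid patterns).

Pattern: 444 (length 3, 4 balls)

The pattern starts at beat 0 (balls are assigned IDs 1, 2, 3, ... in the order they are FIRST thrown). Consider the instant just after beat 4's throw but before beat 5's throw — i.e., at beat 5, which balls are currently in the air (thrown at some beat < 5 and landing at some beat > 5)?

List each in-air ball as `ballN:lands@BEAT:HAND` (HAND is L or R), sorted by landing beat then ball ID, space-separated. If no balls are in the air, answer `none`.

Answer: ball3:lands@6:L ball4:lands@7:R ball1:lands@8:L

Derivation:
Beat 0 (L): throw ball1 h=4 -> lands@4:L; in-air after throw: [b1@4:L]
Beat 1 (R): throw ball2 h=4 -> lands@5:R; in-air after throw: [b1@4:L b2@5:R]
Beat 2 (L): throw ball3 h=4 -> lands@6:L; in-air after throw: [b1@4:L b2@5:R b3@6:L]
Beat 3 (R): throw ball4 h=4 -> lands@7:R; in-air after throw: [b1@4:L b2@5:R b3@6:L b4@7:R]
Beat 4 (L): throw ball1 h=4 -> lands@8:L; in-air after throw: [b2@5:R b3@6:L b4@7:R b1@8:L]
Beat 5 (R): throw ball2 h=4 -> lands@9:R; in-air after throw: [b3@6:L b4@7:R b1@8:L b2@9:R]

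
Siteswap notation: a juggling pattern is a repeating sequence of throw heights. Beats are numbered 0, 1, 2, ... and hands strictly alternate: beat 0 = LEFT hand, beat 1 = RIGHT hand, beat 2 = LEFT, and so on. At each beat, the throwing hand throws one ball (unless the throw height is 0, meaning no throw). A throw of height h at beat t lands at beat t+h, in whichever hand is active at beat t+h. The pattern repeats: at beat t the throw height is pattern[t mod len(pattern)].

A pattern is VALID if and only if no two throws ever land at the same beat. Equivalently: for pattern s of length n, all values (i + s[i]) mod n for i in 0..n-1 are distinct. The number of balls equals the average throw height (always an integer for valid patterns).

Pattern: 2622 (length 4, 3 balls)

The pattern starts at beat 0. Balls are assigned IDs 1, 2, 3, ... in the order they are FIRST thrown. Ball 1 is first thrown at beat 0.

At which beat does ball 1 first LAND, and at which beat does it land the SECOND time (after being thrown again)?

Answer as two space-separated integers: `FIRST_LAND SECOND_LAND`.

Answer: 2 4

Derivation:
Beat 0 (L): throw ball1 h=2 -> lands@2:L; in-air after throw: [b1@2:L]
Beat 1 (R): throw ball2 h=6 -> lands@7:R; in-air after throw: [b1@2:L b2@7:R]
Beat 2 (L): throw ball1 h=2 -> lands@4:L; in-air after throw: [b1@4:L b2@7:R]
Beat 3 (R): throw ball3 h=2 -> lands@5:R; in-air after throw: [b1@4:L b3@5:R b2@7:R]
Beat 4 (L): throw ball1 h=2 -> lands@6:L; in-air after throw: [b3@5:R b1@6:L b2@7:R]
Ball 1: thrown@0 h=2 -> first land @2; rethrown@2 h=2 -> second land @4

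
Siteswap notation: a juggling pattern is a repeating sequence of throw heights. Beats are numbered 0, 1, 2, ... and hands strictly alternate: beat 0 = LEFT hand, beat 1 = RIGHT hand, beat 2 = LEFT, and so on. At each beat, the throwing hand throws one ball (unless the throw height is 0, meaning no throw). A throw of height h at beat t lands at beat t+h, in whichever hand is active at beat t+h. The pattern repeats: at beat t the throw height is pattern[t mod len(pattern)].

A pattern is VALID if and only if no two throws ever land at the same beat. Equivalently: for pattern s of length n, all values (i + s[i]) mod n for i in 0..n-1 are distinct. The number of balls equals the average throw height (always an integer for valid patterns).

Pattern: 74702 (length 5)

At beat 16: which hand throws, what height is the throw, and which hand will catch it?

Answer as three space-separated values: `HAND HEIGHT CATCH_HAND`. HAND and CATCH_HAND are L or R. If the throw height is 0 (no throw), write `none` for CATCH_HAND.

Beat 16: 16 mod 2 = 0, so hand = L
Throw height = pattern[16 mod 5] = pattern[1] = 4
Lands at beat 16+4=20, 20 mod 2 = 0, so catch hand = L

Answer: L 4 L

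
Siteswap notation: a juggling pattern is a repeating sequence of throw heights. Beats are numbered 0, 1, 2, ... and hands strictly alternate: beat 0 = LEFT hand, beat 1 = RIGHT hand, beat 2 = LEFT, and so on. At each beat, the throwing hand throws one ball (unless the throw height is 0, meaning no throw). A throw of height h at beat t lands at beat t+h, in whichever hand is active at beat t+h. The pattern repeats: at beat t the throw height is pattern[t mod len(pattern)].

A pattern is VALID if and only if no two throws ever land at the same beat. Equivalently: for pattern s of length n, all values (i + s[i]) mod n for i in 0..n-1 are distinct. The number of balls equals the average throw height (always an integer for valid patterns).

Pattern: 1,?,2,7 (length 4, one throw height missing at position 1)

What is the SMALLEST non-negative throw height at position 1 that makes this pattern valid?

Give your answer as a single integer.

Answer: 2

Derivation:
i=0: (0 + 1) mod 4 = 1
i=1: s[i]=? (unknown)
i=2: (2 + 2) mod 4 = 0
i=3: (3 + 7) mod 4 = 2
Known residues: [0, 1, 2]; need a permutation of 0..3, so missing residue r = 3
Need (1 + s) mod 4 = 3; smallest s = (3 - 1) mod 4 = 2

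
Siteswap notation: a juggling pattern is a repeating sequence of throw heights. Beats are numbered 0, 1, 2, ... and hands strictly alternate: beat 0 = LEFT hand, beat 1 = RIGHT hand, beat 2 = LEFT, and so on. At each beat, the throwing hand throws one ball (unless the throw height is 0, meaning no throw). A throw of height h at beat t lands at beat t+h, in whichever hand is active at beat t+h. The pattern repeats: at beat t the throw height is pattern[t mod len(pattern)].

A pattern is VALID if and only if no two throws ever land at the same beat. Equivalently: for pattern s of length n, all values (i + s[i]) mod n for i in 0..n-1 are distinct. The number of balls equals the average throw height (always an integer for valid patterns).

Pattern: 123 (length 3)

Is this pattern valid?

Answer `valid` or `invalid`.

Answer: valid

Derivation:
i=0: (i + s[i]) mod n = (0 + 1) mod 3 = 1
i=1: (i + s[i]) mod n = (1 + 2) mod 3 = 0
i=2: (i + s[i]) mod n = (2 + 3) mod 3 = 2
Residues: [1, 0, 2], distinct: True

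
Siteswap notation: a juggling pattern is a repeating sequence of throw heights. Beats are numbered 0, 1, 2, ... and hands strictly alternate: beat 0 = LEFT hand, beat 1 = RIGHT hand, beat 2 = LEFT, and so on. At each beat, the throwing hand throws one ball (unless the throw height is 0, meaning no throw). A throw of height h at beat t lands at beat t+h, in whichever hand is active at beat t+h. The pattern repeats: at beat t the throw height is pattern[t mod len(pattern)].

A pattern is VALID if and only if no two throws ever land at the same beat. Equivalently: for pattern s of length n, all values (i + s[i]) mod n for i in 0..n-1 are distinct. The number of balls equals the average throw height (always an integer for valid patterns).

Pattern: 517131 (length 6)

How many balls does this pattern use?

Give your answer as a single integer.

Answer: 3

Derivation:
Pattern = [5, 1, 7, 1, 3, 1], length n = 6
  position 0: throw height = 5, running sum = 5
  position 1: throw height = 1, running sum = 6
  position 2: throw height = 7, running sum = 13
  position 3: throw height = 1, running sum = 14
  position 4: throw height = 3, running sum = 17
  position 5: throw height = 1, running sum = 18
Total sum = 18; balls = sum / n = 18 / 6 = 3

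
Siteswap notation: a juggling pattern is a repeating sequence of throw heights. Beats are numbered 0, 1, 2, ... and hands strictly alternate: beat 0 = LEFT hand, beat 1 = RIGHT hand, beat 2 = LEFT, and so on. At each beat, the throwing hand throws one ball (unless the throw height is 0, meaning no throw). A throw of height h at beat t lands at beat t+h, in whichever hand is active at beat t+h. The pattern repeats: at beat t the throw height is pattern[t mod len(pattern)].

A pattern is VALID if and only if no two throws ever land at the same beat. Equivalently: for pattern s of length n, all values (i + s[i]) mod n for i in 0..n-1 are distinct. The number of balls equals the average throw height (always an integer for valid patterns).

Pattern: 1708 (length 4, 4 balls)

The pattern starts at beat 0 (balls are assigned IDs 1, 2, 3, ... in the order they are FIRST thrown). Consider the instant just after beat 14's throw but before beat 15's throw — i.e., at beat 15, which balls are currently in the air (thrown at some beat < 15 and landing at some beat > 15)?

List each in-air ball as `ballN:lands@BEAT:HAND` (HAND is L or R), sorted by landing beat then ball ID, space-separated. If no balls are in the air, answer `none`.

Answer: ball1:lands@16:L ball2:lands@19:R ball3:lands@20:L

Derivation:
Beat 0 (L): throw ball1 h=1 -> lands@1:R; in-air after throw: [b1@1:R]
Beat 1 (R): throw ball1 h=7 -> lands@8:L; in-air after throw: [b1@8:L]
Beat 3 (R): throw ball2 h=8 -> lands@11:R; in-air after throw: [b1@8:L b2@11:R]
Beat 4 (L): throw ball3 h=1 -> lands@5:R; in-air after throw: [b3@5:R b1@8:L b2@11:R]
Beat 5 (R): throw ball3 h=7 -> lands@12:L; in-air after throw: [b1@8:L b2@11:R b3@12:L]
Beat 7 (R): throw ball4 h=8 -> lands@15:R; in-air after throw: [b1@8:L b2@11:R b3@12:L b4@15:R]
Beat 8 (L): throw ball1 h=1 -> lands@9:R; in-air after throw: [b1@9:R b2@11:R b3@12:L b4@15:R]
Beat 9 (R): throw ball1 h=7 -> lands@16:L; in-air after throw: [b2@11:R b3@12:L b4@15:R b1@16:L]
Beat 11 (R): throw ball2 h=8 -> lands@19:R; in-air after throw: [b3@12:L b4@15:R b1@16:L b2@19:R]
Beat 12 (L): throw ball3 h=1 -> lands@13:R; in-air after throw: [b3@13:R b4@15:R b1@16:L b2@19:R]
Beat 13 (R): throw ball3 h=7 -> lands@20:L; in-air after throw: [b4@15:R b1@16:L b2@19:R b3@20:L]
Beat 15 (R): throw ball4 h=8 -> lands@23:R; in-air after throw: [b1@16:L b2@19:R b3@20:L b4@23:R]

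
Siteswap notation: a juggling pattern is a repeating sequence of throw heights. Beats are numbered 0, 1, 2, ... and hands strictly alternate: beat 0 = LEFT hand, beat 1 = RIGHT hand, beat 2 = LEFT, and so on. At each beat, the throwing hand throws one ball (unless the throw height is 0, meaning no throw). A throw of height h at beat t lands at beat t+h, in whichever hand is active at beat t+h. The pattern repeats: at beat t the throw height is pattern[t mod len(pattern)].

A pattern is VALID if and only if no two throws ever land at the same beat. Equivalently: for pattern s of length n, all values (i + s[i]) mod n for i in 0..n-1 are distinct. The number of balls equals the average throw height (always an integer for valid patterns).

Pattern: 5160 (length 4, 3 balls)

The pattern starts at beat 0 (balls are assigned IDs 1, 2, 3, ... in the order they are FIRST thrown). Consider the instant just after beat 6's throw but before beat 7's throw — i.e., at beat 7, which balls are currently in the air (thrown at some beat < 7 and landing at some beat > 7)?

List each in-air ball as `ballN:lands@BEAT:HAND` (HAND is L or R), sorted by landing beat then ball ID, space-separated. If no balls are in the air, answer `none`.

Answer: ball2:lands@8:L ball3:lands@9:R ball1:lands@12:L

Derivation:
Beat 0 (L): throw ball1 h=5 -> lands@5:R; in-air after throw: [b1@5:R]
Beat 1 (R): throw ball2 h=1 -> lands@2:L; in-air after throw: [b2@2:L b1@5:R]
Beat 2 (L): throw ball2 h=6 -> lands@8:L; in-air after throw: [b1@5:R b2@8:L]
Beat 4 (L): throw ball3 h=5 -> lands@9:R; in-air after throw: [b1@5:R b2@8:L b3@9:R]
Beat 5 (R): throw ball1 h=1 -> lands@6:L; in-air after throw: [b1@6:L b2@8:L b3@9:R]
Beat 6 (L): throw ball1 h=6 -> lands@12:L; in-air after throw: [b2@8:L b3@9:R b1@12:L]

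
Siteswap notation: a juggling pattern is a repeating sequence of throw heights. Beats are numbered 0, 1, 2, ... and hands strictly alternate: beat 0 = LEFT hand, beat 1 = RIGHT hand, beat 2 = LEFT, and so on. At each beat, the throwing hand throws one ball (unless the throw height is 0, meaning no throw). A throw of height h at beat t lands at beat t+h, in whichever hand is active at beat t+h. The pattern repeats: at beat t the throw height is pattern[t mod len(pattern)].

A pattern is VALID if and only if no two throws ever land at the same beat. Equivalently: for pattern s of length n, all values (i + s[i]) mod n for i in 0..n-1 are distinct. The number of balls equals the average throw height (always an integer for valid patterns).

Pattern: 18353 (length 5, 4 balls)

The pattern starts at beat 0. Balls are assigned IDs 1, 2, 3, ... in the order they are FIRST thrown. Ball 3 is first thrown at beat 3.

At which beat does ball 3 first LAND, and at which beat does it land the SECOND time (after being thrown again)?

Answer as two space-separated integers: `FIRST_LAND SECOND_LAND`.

Beat 0 (L): throw ball1 h=1 -> lands@1:R; in-air after throw: [b1@1:R]
Beat 1 (R): throw ball1 h=8 -> lands@9:R; in-air after throw: [b1@9:R]
Beat 2 (L): throw ball2 h=3 -> lands@5:R; in-air after throw: [b2@5:R b1@9:R]
Beat 3 (R): throw ball3 h=5 -> lands@8:L; in-air after throw: [b2@5:R b3@8:L b1@9:R]
Beat 4 (L): throw ball4 h=3 -> lands@7:R; in-air after throw: [b2@5:R b4@7:R b3@8:L b1@9:R]
Beat 5 (R): throw ball2 h=1 -> lands@6:L; in-air after throw: [b2@6:L b4@7:R b3@8:L b1@9:R]
Beat 6 (L): throw ball2 h=8 -> lands@14:L; in-air after throw: [b4@7:R b3@8:L b1@9:R b2@14:L]
Beat 7 (R): throw ball4 h=3 -> lands@10:L; in-air after throw: [b3@8:L b1@9:R b4@10:L b2@14:L]
Beat 8 (L): throw ball3 h=5 -> lands@13:R; in-air after throw: [b1@9:R b4@10:L b3@13:R b2@14:L]
Beat 9 (R): throw ball1 h=3 -> lands@12:L; in-air after throw: [b4@10:L b1@12:L b3@13:R b2@14:L]
Beat 10 (L): throw ball4 h=1 -> lands@11:R; in-air after throw: [b4@11:R b1@12:L b3@13:R b2@14:L]
Beat 11 (R): throw ball4 h=8 -> lands@19:R; in-air after throw: [b1@12:L b3@13:R b2@14:L b4@19:R]
Beat 12 (L): throw ball1 h=3 -> lands@15:R; in-air after throw: [b3@13:R b2@14:L b1@15:R b4@19:R]
Beat 13 (R): throw ball3 h=5 -> lands@18:L; in-air after throw: [b2@14:L b1@15:R b3@18:L b4@19:R]
Ball 3: thrown@3 h=5 -> first land @8; rethrown@8 h=5 -> second land @13

Answer: 8 13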